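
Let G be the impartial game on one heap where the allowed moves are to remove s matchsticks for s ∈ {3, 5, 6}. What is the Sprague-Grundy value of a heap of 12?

1

Build the Grundy sequence with g(k) = mex{g(k−s) : s ∈ {3, 5, 6}, s ≤ k}:
g(0) = mex{} = 0
g(1) = mex{} = 0
g(2) = mex{} = 0
g(3) = mex{0} = 1
g(4) = mex{0} = 1
g(5) = mex{0} = 1
g(6) = mex{0,1} = 2
g(7) = mex{0,1} = 2
g(8) = mex{0,1} = 2
g(9) = mex{1,2} = 0
g(10) = mex{1,2} = 0
g(11) = mex{1,2} = 0
g(12) = mex{0,2} = 1
So g(12) = 1.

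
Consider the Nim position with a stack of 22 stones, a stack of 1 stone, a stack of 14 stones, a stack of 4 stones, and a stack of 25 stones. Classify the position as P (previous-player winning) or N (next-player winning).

Write each in binary and XOR column by column:
  10110  (22)
  00001  (1)
  01110  (14)
  00100  (4)
  11001  (25)
  -----
  00100  (4)
The nim-sum is 4 ≠ 0, so this is an N-position: the player to move can win.

N-position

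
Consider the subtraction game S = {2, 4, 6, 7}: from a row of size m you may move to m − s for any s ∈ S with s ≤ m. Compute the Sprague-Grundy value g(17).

4

Build the Grundy sequence with g(k) = mex{g(k−s) : s ∈ {2, 4, 6, 7}, s ≤ k}:
k:     0  1  2  3  4  5  6  7  8  9 10 11 12 13 14 15 16 17
g(k):  0  0  1  1  2  2  3  3  4  0  0  1  1  2  2  3  3  4
So g(17) = 4.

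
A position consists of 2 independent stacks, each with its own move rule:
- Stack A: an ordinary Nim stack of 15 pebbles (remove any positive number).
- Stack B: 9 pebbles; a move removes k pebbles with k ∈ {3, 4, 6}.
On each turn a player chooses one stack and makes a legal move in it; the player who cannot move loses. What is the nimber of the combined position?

15

Stack A is a plain Nim stack of size 15, so its Grundy value is 15.
Grundy values for stack B (subtraction set {3, 4, 6}):
k:     0  1  2  3  4  5  6  7  8  9
g(k):  0  0  0  1  1  1  2  2  2  0
So g(9) = 0.
The value of a disjunctive sum is the nim-sum of the parts.
Combined value = 15 XOR 0 = 15.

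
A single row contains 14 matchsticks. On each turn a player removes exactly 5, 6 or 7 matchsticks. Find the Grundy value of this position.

Grundy values for subtraction set {5, 6, 7}:
k:     0  1  2  3  4  5  6  7  8  9 10 11 12 13 14
g(k):  0  0  0  0  0  1  1  1  1  1  2  2  0  0  0
So g(14) = 0.

0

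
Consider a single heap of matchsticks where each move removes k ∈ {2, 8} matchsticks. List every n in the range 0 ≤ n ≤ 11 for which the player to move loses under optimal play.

0, 1, 4, 5, 10, 11

Build the Grundy sequence with g(k) = mex{g(k−s) : s ∈ {2, 8}, s ≤ k}:
g(0) = mex{} = 0
g(1) = mex{} = 0
g(2) = mex{0} = 1
g(3) = mex{0} = 1
g(4) = mex{1} = 0
g(5) = mex{1} = 0
g(6) = mex{0} = 1
g(7) = mex{0} = 1
g(8) = mex{0,1} = 2
g(9) = mex{0,1} = 2
g(10) = mex{1,2} = 0
g(11) = mex{1,2} = 0
The P-positions (g = 0) in 0..11 are 0, 1, 4, 5, 10, 11.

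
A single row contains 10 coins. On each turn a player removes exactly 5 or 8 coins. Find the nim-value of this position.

Compute g(0), g(1), … for moves {5, 8}:
k:     0  1  2  3  4  5  6  7  8  9 10
g(k):  0  0  0  0  0  1  1  1  1  1  2
So g(10) = 2.

2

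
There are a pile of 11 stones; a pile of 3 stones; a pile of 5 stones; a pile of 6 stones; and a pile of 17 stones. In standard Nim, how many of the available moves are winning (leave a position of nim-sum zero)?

1

Bitwise XOR of the heap sizes:
  01011  (11)
  00011  (3)
  00101  (5)
  00110  (6)
  10001  (17)
  -----
  11010  (26)
The overall nim-sum is X = 26. A pile of size p has a winning move iff p XOR X < p (reduce it to p XOR X).
  11: 11 XOR 26 = 17 ≥ 11 — no move.
  3: 3 XOR 26 = 25 ≥ 3 — no move.
  5: 5 XOR 26 = 31 ≥ 5 — no move.
  6: 6 XOR 26 = 28 ≥ 6 — no move.
  17: 17 XOR 26 = 11 < 17 — winning move (to 11).
That gives 1 winning move.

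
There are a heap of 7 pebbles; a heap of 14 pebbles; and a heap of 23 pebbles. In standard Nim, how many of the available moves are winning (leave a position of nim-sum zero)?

1

Nim-sum: 7 ⊕ 14 ⊕ 23 = 30.
The overall nim-sum is X = 30. A heap of size p has a winning move iff p XOR X < p (reduce it to p XOR X).
  7: 7 XOR 30 = 25 ≥ 7 — no move.
  14: 14 XOR 30 = 16 ≥ 14 — no move.
  23: 23 XOR 30 = 9 < 23 — winning move (to 9).
That gives 1 winning move.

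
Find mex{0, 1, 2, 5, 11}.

The values 0, 1, 2 are all present; 3 is the first non-negative integer missing from the set.

3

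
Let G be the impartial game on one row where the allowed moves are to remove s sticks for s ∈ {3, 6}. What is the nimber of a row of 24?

Compute g(0), g(1), … for moves {3, 6}:
k:     0  1  2  3  4  5  6  7  8  9 10 11 12 13 14 15 16 17 18 19 20 21 22 23 24
g(k):  0  0  0  1  1  1  2  2  2  0  0  0  1  1  1  2  2  2  0  0  0  1  1  1  2
So g(24) = 2.

2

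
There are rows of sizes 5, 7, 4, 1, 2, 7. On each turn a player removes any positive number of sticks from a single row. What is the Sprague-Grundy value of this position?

2

Compute the nim-sum pairwise:
5 ⊕ 7 = 2
2 ⊕ 4 = 6
6 ⊕ 1 = 7
7 ⊕ 2 = 5
5 ⊕ 7 = 2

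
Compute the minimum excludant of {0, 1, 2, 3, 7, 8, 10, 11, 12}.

4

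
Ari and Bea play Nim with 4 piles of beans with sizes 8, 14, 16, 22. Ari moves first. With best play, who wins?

Bitwise XOR of the heap sizes:
  01000  (8)
  01110  (14)
  10000  (16)
  10110  (22)
  -----
  00000  (0)
The nim-sum is 0, so this is a P-position: the player to move is in a losing position under optimal play; Ari is about to move from it and so loses — Bea wins.

Bea wins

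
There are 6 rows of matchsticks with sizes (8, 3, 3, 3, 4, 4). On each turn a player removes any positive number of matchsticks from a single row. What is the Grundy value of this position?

11

Compute the nim-sum pairwise:
8 XOR 3 = 11
11 XOR 3 = 8
8 XOR 3 = 11
11 XOR 4 = 15
15 XOR 4 = 11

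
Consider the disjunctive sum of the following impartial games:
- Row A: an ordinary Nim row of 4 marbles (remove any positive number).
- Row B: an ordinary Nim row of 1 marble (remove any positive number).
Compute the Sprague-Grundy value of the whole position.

5

Row A is a plain Nim row of size 4, so its Grundy value is 4.
Row B is a plain Nim row of size 1, so its Grundy value is 1.
The value of a disjunctive sum is the nim-sum of the parts.
Combined value = 4 ⊕ 1 = 5.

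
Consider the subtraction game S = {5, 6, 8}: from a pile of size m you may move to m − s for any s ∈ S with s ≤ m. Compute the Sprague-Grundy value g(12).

2

Compute g(0), g(1), … for moves {5, 6, 8}:
g(0) = mex{} = 0
g(1) = mex{} = 0
g(2) = mex{} = 0
g(3) = mex{} = 0
g(4) = mex{} = 0
g(5) = mex{0} = 1
g(6) = mex{0} = 1
g(7) = mex{0} = 1
g(8) = mex{0} = 1
g(9) = mex{0} = 1
g(10) = mex{0,1} = 2
g(11) = mex{0,1} = 2
g(12) = mex{0,1} = 2
So g(12) = 2.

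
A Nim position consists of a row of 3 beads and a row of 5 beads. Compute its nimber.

6

Nim-sum: 3 ^ 5 = 6.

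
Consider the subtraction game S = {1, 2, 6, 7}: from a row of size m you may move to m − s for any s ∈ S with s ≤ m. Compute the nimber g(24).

Compute g(0), g(1), … for moves {1, 2, 6, 7}:
k:     0  1  2  3  4  5  6  7  8  9 10 11 12 13 14 15 16 17 18 19 20 21 22 23 24
g(k):  0  1  2  0  1  2  3  4  0  1  2  0  1  2  3  4  0  1  2  0  1  2  3  4  0
So g(24) = 0.

0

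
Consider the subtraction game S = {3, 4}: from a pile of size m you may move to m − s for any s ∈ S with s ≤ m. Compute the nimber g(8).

0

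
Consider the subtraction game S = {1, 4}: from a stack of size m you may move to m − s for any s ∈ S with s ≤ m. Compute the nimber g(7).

0

Grundy values for subtraction set {1, 4}:
k:     0  1  2  3  4  5  6  7
g(k):  0  1  0  1  2  0  1  0
So g(7) = 0.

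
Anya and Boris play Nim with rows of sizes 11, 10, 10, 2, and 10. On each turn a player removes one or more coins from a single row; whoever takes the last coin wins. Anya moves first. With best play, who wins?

Anya wins

Write each in binary and XOR column by column:
  1011  (11)
  1010  (10)
  1010  (10)
  0010  (2)
  1010  (10)
  ----
  0011  (3)
The nim-sum is 3 ≠ 0, so this is an N-position: the player to move can win; Anya has a winning move.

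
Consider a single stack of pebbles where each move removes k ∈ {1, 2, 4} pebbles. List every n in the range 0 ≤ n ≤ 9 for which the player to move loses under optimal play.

0, 3, 6, 9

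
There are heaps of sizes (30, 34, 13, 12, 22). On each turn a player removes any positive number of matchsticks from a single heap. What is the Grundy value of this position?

43

In binary:
  011110  (30)
  100010  (34)
  001101  (13)
  001100  (12)
  010110  (22)
  ------
  101011  (43)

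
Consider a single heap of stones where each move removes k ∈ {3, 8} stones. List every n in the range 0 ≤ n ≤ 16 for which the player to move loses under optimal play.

0, 1, 2, 6, 7, 11, 12, 13

Build the Grundy sequence with g(k) = mex{g(k−s) : s ∈ {3, 8}, s ≤ k}:
k:     0  1  2  3  4  5  6  7  8  9 10 11 12 13 14 15 16
g(k):  0  0  0  1  1  1  0  0  2  1  1  0  0  0  1  1  1
The P-positions (g = 0) in 0..16 are 0, 1, 2, 6, 7, 11, 12, 13.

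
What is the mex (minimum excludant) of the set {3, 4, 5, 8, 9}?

0 is not in the set, so the mex is 0.

0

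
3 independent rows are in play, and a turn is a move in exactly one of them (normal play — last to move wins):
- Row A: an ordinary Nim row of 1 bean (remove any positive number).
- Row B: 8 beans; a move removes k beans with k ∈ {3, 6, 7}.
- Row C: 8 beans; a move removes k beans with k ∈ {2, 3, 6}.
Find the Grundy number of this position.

1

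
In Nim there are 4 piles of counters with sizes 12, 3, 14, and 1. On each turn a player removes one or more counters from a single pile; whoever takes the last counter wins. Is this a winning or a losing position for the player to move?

Losing position

Nim-sum: 12 ⊕ 3 ⊕ 14 ⊕ 1 = 0.
The nim-sum is 0, so this is a P-position: the player to move is in a losing position under optimal play.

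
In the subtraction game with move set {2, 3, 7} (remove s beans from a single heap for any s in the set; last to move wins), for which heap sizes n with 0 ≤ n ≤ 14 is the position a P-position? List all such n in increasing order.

0, 1, 5, 6, 10, 11

Build the Grundy sequence with g(k) = mex{g(k−s) : s ∈ {2, 3, 7}, s ≤ k}:
g(0) = mex{} = 0
g(1) = mex{} = 0
g(2) = mex{0} = 1
g(3) = mex{0} = 1
g(4) = mex{0,1} = 2
g(5) = mex{1} = 0
g(6) = mex{1,2} = 0
g(7) = mex{0,2} = 1
g(8) = mex{0} = 1
g(9) = mex{0,1} = 2
g(10) = mex{1} = 0
g(11) = mex{1,2} = 0
g(12) = mex{0,2} = 1
g(13) = mex{0} = 1
g(14) = mex{0,1} = 2
The P-positions (g = 0) in 0..14 are 0, 1, 5, 6, 10, 11.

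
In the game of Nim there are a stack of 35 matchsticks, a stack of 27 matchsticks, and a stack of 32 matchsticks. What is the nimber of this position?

24

Bitwise XOR of the heap sizes:
  100011  (35)
  011011  (27)
  100000  (32)
  ------
  011000  (24)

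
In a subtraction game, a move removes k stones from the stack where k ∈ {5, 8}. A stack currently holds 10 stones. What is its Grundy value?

2

Compute g(0), g(1), … for moves {5, 8}:
k:     0  1  2  3  4  5  6  7  8  9 10
g(k):  0  0  0  0  0  1  1  1  1  1  2
So g(10) = 2.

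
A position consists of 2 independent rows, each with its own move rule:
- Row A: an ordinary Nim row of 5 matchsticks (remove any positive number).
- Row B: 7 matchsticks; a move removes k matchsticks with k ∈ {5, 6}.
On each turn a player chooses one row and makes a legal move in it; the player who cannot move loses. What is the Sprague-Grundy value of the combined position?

4

Row A is a plain Nim row of size 5, so its Grundy value is 5.
For row B, compute g(0), g(1), … with moves {5, 6}:
g(0) = mex{} = 0
g(1) = mex{} = 0
g(2) = mex{} = 0
g(3) = mex{} = 0
g(4) = mex{} = 0
g(5) = mex{0} = 1
g(6) = mex{0} = 1
g(7) = mex{0} = 1
So g(7) = 1.
By the Sprague-Grundy theorem, the Grundy value of a sum of independent games is the XOR of the component values.
Combined value = 5 ⊕ 1 = 4.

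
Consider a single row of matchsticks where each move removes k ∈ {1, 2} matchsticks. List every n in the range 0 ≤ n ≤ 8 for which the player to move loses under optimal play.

Grundy values for subtraction set {1, 2}:
k:     0  1  2  3  4  5  6  7  8
g(k):  0  1  2  0  1  2  0  1  2
The P-positions (g = 0) in 0..8 are 0, 3, 6.

0, 3, 6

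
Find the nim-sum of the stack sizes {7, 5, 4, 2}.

Compute the nim-sum pairwise:
7 XOR 5 = 2
2 XOR 4 = 6
6 XOR 2 = 4

4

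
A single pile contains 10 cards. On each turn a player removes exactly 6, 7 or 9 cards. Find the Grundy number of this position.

1

Compute g(0), g(1), … for moves {6, 7, 9}:
g(0) = mex{} = 0
g(1) = mex{} = 0
g(2) = mex{} = 0
g(3) = mex{} = 0
g(4) = mex{} = 0
g(5) = mex{} = 0
g(6) = mex{0} = 1
g(7) = mex{0} = 1
g(8) = mex{0} = 1
g(9) = mex{0} = 1
g(10) = mex{0} = 1
So g(10) = 1.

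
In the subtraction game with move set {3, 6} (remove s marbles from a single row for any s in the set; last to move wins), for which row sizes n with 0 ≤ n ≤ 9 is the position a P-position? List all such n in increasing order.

0, 1, 2, 9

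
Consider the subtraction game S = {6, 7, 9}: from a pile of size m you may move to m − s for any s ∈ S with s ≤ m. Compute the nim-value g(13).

2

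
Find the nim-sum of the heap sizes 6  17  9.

30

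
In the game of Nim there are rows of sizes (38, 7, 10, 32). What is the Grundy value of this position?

11

Nim-sum: 38 ⊕ 7 ⊕ 10 ⊕ 32 = 11.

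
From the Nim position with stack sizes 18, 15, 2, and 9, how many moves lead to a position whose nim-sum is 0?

1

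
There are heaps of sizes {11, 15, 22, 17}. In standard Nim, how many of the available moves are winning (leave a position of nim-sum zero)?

Bitwise XOR of the heap sizes:
  01011  (11)
  01111  (15)
  10110  (22)
  10001  (17)
  -----
  00011  (3)
The overall nim-sum is X = 3. A heap of size p has a winning move iff p XOR X < p (reduce it to p XOR X).
  11: 11 XOR 3 = 8 < 11 — winning move (to 8).
  15: 15 XOR 3 = 12 < 15 — winning move (to 12).
  22: 22 XOR 3 = 21 < 22 — winning move (to 21).
  17: 17 XOR 3 = 18 ≥ 17 — no move.
That gives 3 winning moves.

3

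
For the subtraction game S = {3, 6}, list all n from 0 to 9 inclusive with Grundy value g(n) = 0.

0, 1, 2, 9

Build the Grundy sequence with g(k) = mex{g(k−s) : s ∈ {3, 6}, s ≤ k}:
k:     0  1  2  3  4  5  6  7  8  9
g(k):  0  0  0  1  1  1  2  2  2  0
The P-positions (g = 0) in 0..9 are 0, 1, 2, 9.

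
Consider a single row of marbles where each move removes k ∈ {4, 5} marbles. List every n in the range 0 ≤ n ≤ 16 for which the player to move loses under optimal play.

0, 1, 2, 3, 9, 10, 11, 12

Grundy values for subtraction set {4, 5}:
k:     0  1  2  3  4  5  6  7  8  9 10 11 12 13 14 15 16
g(k):  0  0  0  0  1  1  1  1  2  0  0  0  0  1  1  1  1
The P-positions (g = 0) in 0..16 are 0, 1, 2, 3, 9, 10, 11, 12.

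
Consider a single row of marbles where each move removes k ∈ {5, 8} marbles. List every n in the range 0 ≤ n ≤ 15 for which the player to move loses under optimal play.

0, 1, 2, 3, 4, 13, 14, 15

Build the Grundy sequence with g(k) = mex{g(k−s) : s ∈ {5, 8}, s ≤ k}:
k:     0  1  2  3  4  5  6  7  8  9 10 11 12 13 14 15
g(k):  0  0  0  0  0  1  1  1  1  1  2  2  2  0  0  0
The P-positions (g = 0) in 0..15 are 0, 1, 2, 3, 4, 13, 14, 15.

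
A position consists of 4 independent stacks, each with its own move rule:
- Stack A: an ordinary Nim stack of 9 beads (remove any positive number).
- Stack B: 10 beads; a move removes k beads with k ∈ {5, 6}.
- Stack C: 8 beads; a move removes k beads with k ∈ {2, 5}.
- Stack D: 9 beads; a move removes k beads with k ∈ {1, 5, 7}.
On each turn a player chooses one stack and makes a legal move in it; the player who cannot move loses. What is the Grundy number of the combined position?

10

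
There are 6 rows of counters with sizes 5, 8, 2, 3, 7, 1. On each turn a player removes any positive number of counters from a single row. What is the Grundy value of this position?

10

In binary:
  0101  (5)
  1000  (8)
  0010  (2)
  0011  (3)
  0111  (7)
  0001  (1)
  ----
  1010  (10)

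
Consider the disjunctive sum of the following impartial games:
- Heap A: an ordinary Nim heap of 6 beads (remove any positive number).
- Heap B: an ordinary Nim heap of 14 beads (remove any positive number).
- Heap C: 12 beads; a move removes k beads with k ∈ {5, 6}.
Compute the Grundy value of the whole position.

8

Heap A is a plain Nim heap of size 6, so its Grundy value is 6.
Heap B is a plain Nim heap of size 14, so its Grundy value is 14.
Build the Grundy sequence for heap C with g(k) = mex{g(k−s) : s ∈ {5, 6}, s ≤ k}:
g(0) = mex{} = 0
g(1) = mex{} = 0
g(2) = mex{} = 0
g(3) = mex{} = 0
g(4) = mex{} = 0
g(5) = mex{0} = 1
g(6) = mex{0} = 1
g(7) = mex{0} = 1
g(8) = mex{0} = 1
g(9) = mex{0} = 1
g(10) = mex{0,1} = 2
g(11) = mex{1} = 0
g(12) = mex{1} = 0
So g(12) = 0.
By the Sprague-Grundy theorem, the Grundy value of a sum of independent games is the XOR of the component values.
Combined value = 6 ⊕ 14 ⊕ 0 = 8.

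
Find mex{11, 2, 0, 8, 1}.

3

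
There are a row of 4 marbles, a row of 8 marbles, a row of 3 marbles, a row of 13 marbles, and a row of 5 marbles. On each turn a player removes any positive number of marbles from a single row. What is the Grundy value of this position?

Compute the nim-sum pairwise:
4 XOR 8 = 12
12 XOR 3 = 15
15 XOR 13 = 2
2 XOR 5 = 7

7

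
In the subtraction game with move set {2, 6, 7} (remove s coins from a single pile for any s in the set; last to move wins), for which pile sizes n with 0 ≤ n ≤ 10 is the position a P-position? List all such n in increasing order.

0, 1, 4, 5, 9

Build the Grundy sequence with g(k) = mex{g(k−s) : s ∈ {2, 6, 7}, s ≤ k}:
k:     0  1  2  3  4  5  6  7  8  9 10
g(k):  0  0  1  1  0  0  1  1  2  0  3
The P-positions (g = 0) in 0..10 are 0, 1, 4, 5, 9.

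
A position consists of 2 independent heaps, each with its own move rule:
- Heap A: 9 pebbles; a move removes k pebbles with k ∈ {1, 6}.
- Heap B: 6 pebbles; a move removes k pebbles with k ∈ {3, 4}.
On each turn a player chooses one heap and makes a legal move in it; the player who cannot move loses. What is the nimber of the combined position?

Grundy values for heap A (subtraction set {1, 6}):
g(0) = mex{} = 0
g(1) = mex{0} = 1
g(2) = mex{1} = 0
g(3) = mex{0} = 1
g(4) = mex{1} = 0
g(5) = mex{0} = 1
g(6) = mex{0,1} = 2
g(7) = mex{1,2} = 0
g(8) = mex{0} = 1
g(9) = mex{1} = 0
So g(9) = 0.
Build the Grundy sequence for heap B with g(k) = mex{g(k−s) : s ∈ {3, 4}, s ≤ k}:
k:     0  1  2  3  4  5  6
g(k):  0  0  0  1  1  1  2
So g(6) = 2.
By the Sprague-Grundy theorem, the Grundy value of a sum of independent games is the XOR of the component values.
Combined value = 0 XOR 2 = 2.

2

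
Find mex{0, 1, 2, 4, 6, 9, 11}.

The values 0, 1, 2 are all present; 3 is the first non-negative integer missing from the set.

3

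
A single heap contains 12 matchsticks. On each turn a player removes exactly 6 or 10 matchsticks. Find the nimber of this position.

2

Build the Grundy sequence with g(k) = mex{g(k−s) : s ∈ {6, 10}, s ≤ k}:
g(0) = mex{} = 0
g(1) = mex{} = 0
g(2) = mex{} = 0
g(3) = mex{} = 0
g(4) = mex{} = 0
g(5) = mex{} = 0
g(6) = mex{0} = 1
g(7) = mex{0} = 1
g(8) = mex{0} = 1
g(9) = mex{0} = 1
g(10) = mex{0} = 1
g(11) = mex{0} = 1
g(12) = mex{0,1} = 2
So g(12) = 2.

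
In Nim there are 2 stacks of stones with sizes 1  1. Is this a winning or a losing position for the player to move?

In binary:
  1  (1)
  1  (1)
  -
  0  (0)
The nim-sum is 0, so this is a P-position: the player to move is in a losing position under optimal play.

Losing position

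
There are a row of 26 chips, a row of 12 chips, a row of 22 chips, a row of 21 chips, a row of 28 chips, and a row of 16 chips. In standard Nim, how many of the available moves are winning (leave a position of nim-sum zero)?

Nim-sum: 26 ⊕ 12 ⊕ 22 ⊕ 21 ⊕ 28 ⊕ 16 = 25.
The overall nim-sum is X = 25. A row of size p has a winning move iff p XOR X < p (reduce it to p XOR X).
  26: 26 XOR 25 = 3 < 26 — winning move (to 3).
  12: 12 XOR 25 = 21 ≥ 12 — no move.
  22: 22 XOR 25 = 15 < 22 — winning move (to 15).
  21: 21 XOR 25 = 12 < 21 — winning move (to 12).
  28: 28 XOR 25 = 5 < 28 — winning move (to 5).
  16: 16 XOR 25 = 9 < 16 — winning move (to 9).
That gives 5 winning moves.

5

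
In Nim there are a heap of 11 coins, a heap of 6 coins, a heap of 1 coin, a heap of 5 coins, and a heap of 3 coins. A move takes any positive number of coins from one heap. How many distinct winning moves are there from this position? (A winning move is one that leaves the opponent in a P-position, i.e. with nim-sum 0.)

1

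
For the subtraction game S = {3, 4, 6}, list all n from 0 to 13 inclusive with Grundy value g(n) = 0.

Compute g(0), g(1), … for moves {3, 4, 6}:
k:     0  1  2  3  4  5  6  7  8  9 10 11 12 13
g(k):  0  0  0  1  1  1  2  2  2  0  0  0  1  1
The P-positions (g = 0) in 0..13 are 0, 1, 2, 9, 10, 11.

0, 1, 2, 9, 10, 11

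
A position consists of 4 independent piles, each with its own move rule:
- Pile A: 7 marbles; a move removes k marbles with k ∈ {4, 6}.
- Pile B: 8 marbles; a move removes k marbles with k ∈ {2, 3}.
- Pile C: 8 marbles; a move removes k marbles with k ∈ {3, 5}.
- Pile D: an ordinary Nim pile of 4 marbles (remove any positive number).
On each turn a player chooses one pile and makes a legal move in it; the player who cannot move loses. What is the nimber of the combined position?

4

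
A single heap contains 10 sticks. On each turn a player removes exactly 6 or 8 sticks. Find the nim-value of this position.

Compute g(0), g(1), … for moves {6, 8}:
k:     0  1  2  3  4  5  6  7  8  9 10
g(k):  0  0  0  0  0  0  1  1  1  1  1
So g(10) = 1.

1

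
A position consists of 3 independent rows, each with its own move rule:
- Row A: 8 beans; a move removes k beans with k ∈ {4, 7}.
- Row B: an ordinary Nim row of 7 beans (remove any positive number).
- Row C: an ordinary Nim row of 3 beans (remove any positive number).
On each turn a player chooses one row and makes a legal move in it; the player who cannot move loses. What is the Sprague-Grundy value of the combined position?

6

Grundy values for row A (subtraction set {4, 7}):
g(0) = mex{} = 0
g(1) = mex{} = 0
g(2) = mex{} = 0
g(3) = mex{} = 0
g(4) = mex{0} = 1
g(5) = mex{0} = 1
g(6) = mex{0} = 1
g(7) = mex{0} = 1
g(8) = mex{0,1} = 2
So g(8) = 2.
Row B is a plain Nim row of size 7, so its Grundy value is 7.
Row C is a plain Nim row of size 3, so its Grundy value is 3.
The value of a disjunctive sum is the nim-sum of the parts.
Combined value = 2 XOR 7 XOR 3 = 6.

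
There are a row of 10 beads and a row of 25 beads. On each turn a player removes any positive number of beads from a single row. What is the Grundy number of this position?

19

Nim-sum: 10 ^ 25 = 19.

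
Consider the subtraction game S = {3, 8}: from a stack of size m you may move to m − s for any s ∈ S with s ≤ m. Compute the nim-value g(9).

Build the Grundy sequence with g(k) = mex{g(k−s) : s ∈ {3, 8}, s ≤ k}:
g(0) = mex{} = 0
g(1) = mex{} = 0
g(2) = mex{} = 0
g(3) = mex{0} = 1
g(4) = mex{0} = 1
g(5) = mex{0} = 1
g(6) = mex{1} = 0
g(7) = mex{1} = 0
g(8) = mex{0,1} = 2
g(9) = mex{0} = 1
So g(9) = 1.

1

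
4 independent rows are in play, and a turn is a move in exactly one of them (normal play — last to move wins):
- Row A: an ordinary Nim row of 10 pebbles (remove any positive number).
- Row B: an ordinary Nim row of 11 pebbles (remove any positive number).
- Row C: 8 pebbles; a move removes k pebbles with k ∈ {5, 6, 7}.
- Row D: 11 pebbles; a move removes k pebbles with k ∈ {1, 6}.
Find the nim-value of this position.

0

Row A is a plain Nim row of size 10, so its Grundy value is 10.
Row B is a plain Nim row of size 11, so its Grundy value is 11.
Grundy values for row C (subtraction set {5, 6, 7}):
g(0) = mex{} = 0
g(1) = mex{} = 0
g(2) = mex{} = 0
g(3) = mex{} = 0
g(4) = mex{} = 0
g(5) = mex{0} = 1
g(6) = mex{0} = 1
g(7) = mex{0} = 1
g(8) = mex{0} = 1
So g(8) = 1.
For row D, compute g(0), g(1), … with moves {1, 6}:
g(0) = mex{} = 0
g(1) = mex{0} = 1
g(2) = mex{1} = 0
g(3) = mex{0} = 1
g(4) = mex{1} = 0
g(5) = mex{0} = 1
g(6) = mex{0,1} = 2
g(7) = mex{1,2} = 0
g(8) = mex{0} = 1
g(9) = mex{1} = 0
g(10) = mex{0} = 1
g(11) = mex{1} = 0
So g(11) = 0.
By the Sprague-Grundy theorem, the Grundy value of a sum of independent games is the XOR of the component values.
Combined value = 10 ⊕ 11 ⊕ 1 ⊕ 0 = 0.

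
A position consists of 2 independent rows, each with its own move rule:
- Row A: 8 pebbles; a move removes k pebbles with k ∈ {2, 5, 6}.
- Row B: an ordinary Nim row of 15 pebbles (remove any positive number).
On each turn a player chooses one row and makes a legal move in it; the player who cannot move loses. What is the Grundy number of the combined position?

Build the Grundy sequence for row A with g(k) = mex{g(k−s) : s ∈ {2, 5, 6}, s ≤ k}:
g(0) = mex{} = 0
g(1) = mex{} = 0
g(2) = mex{0} = 1
g(3) = mex{0} = 1
g(4) = mex{1} = 0
g(5) = mex{0,1} = 2
g(6) = mex{0} = 1
g(7) = mex{0,1,2} = 3
g(8) = mex{1} = 0
So g(8) = 0.
Row B is a plain Nim row of size 15, so its Grundy value is 15.
The value of a disjunctive sum is the nim-sum of the parts.
Combined value = 0 XOR 15 = 15.

15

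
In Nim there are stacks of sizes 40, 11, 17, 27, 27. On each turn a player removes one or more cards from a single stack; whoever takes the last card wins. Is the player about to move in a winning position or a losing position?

Nim-sum: 40 XOR 11 XOR 17 XOR 27 XOR 27 = 50.
The nim-sum is 50 ≠ 0, so this is an N-position: the player to move can win.

Winning position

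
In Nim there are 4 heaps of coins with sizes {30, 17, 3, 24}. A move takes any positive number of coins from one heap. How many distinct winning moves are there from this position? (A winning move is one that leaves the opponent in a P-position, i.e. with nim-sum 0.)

Compute the nim-sum pairwise:
30 XOR 17 = 15
15 XOR 3 = 12
12 XOR 24 = 20
The overall nim-sum is X = 20. A heap of size p has a winning move iff p XOR X < p (reduce it to p XOR X).
  30: 30 XOR 20 = 10 < 30 — winning move (to 10).
  17: 17 XOR 20 = 5 < 17 — winning move (to 5).
  3: 3 XOR 20 = 23 ≥ 3 — no move.
  24: 24 XOR 20 = 12 < 24 — winning move (to 12).
That gives 3 winning moves.

3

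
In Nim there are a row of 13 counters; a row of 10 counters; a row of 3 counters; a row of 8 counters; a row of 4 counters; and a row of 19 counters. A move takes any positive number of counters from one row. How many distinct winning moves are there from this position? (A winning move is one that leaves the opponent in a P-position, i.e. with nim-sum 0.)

1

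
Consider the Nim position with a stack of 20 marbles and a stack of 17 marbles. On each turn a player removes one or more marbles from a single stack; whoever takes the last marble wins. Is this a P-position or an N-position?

N-position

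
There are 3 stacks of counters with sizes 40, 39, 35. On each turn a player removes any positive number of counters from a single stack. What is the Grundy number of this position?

Nim-sum: 40 ⊕ 39 ⊕ 35 = 44.

44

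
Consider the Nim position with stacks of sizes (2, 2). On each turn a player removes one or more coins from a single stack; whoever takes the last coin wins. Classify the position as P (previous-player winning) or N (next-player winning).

Compute the nim-sum pairwise:
2 XOR 2 = 0
The nim-sum is 0, so this is a P-position: the player to move is in a losing position under optimal play.

P-position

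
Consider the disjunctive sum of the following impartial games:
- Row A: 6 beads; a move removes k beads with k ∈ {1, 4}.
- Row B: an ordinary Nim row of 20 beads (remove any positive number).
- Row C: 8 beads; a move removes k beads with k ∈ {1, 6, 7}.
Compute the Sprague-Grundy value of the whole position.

23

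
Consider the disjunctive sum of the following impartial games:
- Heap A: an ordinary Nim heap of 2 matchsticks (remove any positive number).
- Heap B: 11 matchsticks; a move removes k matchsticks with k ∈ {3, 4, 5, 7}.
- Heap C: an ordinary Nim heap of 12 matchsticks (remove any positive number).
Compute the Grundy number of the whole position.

14

Heap A is a plain Nim heap of size 2, so its Grundy value is 2.
For heap B, compute g(0), g(1), … with moves {3, 4, 5, 7}:
k:     0  1  2  3  4  5  6  7  8  9 10 11
g(k):  0  0  0  1  1  1  2  2  2  3  0  0
So g(11) = 0.
Heap C is a plain Nim heap of size 12, so its Grundy value is 12.
The value of a disjunctive sum is the nim-sum of the parts.
Combined value = 2 XOR 0 XOR 12 = 14.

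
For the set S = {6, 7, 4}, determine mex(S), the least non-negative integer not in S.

0 is not in the set, so the mex is 0.

0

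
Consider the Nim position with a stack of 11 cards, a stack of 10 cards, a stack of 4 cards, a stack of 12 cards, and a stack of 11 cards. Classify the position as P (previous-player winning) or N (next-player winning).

Write each in binary and XOR column by column:
  1011  (11)
  1010  (10)
  0100  (4)
  1100  (12)
  1011  (11)
  ----
  0010  (2)
The nim-sum is 2 ≠ 0, so this is an N-position: the player to move can win.

N-position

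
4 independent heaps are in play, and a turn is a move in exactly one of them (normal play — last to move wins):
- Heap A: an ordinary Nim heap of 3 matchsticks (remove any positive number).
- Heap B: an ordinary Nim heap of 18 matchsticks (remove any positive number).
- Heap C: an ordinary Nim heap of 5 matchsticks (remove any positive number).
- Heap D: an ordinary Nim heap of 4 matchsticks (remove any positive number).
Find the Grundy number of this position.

16

Heap A is a plain Nim heap of size 3, so its Grundy value is 3.
Heap B is a plain Nim heap of size 18, so its Grundy value is 18.
Heap C is a plain Nim heap of size 5, so its Grundy value is 5.
Heap D is a plain Nim heap of size 4, so its Grundy value is 4.
By the Sprague-Grundy theorem, the Grundy value of a sum of independent games is the XOR of the component values.
Combined value = 3 ⊕ 18 ⊕ 5 ⊕ 4 = 16.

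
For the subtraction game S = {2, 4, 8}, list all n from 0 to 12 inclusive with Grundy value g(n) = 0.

Compute g(0), g(1), … for moves {2, 4, 8}:
k:     0  1  2  3  4  5  6  7  8  9 10 11 12
g(k):  0  0  1  1  2  2  0  0  1  1  2  2  0
The P-positions (g = 0) in 0..12 are 0, 1, 6, 7, 12.

0, 1, 6, 7, 12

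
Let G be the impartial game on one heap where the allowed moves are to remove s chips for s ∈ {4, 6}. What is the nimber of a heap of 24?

1

Build the Grundy sequence with g(k) = mex{g(k−s) : s ∈ {4, 6}, s ≤ k}:
k:     0  1  2  3  4  5  6  7  8  9 10 11 12 13 14 15 16 17 18 19 20 21 22 23 24
g(k):  0  0  0  0  1  1  1  1  2  2  0  0  0  0  1  1  1  1  2  2  0  0  0  0  1
So g(24) = 1.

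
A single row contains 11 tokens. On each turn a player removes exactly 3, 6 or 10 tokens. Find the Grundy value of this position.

3

Grundy values for subtraction set {3, 6, 10}:
k:     0  1  2  3  4  5  6  7  8  9 10 11
g(k):  0  0  0  1  1  1  2  2  2  0  3  3
So g(11) = 3.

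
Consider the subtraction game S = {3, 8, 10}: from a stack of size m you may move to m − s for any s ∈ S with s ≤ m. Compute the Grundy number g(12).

Grundy values for subtraction set {3, 8, 10}:
g(0) = mex{} = 0
g(1) = mex{} = 0
g(2) = mex{} = 0
g(3) = mex{0} = 1
g(4) = mex{0} = 1
g(5) = mex{0} = 1
g(6) = mex{1} = 0
g(7) = mex{1} = 0
g(8) = mex{0,1} = 2
g(9) = mex{0} = 1
g(10) = mex{0} = 1
g(11) = mex{0,1,2} = 3
g(12) = mex{0,1} = 2
So g(12) = 2.

2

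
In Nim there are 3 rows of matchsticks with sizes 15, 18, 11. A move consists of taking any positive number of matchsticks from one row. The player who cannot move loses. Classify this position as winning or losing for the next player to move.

In binary:
  01111  (15)
  10010  (18)
  01011  (11)
  -----
  10110  (22)
The nim-sum is 22 ≠ 0, so this is an N-position: the player to move can win.

Winning position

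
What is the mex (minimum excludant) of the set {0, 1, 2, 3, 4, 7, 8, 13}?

5

The values 0, 1, 2, 3, 4 are all present; 5 is the first non-negative integer missing from the set.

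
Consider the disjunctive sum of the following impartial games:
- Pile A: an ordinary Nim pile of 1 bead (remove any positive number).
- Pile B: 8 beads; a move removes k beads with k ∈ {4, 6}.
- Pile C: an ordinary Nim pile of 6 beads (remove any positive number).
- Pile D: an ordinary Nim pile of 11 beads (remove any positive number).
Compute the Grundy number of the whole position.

Pile A is a plain Nim pile of size 1, so its Grundy value is 1.
Grundy values for pile B (subtraction set {4, 6}):
g(0) = mex{} = 0
g(1) = mex{} = 0
g(2) = mex{} = 0
g(3) = mex{} = 0
g(4) = mex{0} = 1
g(5) = mex{0} = 1
g(6) = mex{0} = 1
g(7) = mex{0} = 1
g(8) = mex{0,1} = 2
So g(8) = 2.
Pile C is a plain Nim pile of size 6, so its Grundy value is 6.
Pile D is a plain Nim pile of size 11, so its Grundy value is 11.
The value of a disjunctive sum is the nim-sum of the parts.
Combined value = 1 ⊕ 2 ⊕ 6 ⊕ 11 = 14.

14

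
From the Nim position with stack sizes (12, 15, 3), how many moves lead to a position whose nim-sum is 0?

Nim-sum: 12 ⊕ 15 ⊕ 3 = 0.
The nim-sum is already 0, so every move leaves a nonzero nim-sum — there are no winning moves.

0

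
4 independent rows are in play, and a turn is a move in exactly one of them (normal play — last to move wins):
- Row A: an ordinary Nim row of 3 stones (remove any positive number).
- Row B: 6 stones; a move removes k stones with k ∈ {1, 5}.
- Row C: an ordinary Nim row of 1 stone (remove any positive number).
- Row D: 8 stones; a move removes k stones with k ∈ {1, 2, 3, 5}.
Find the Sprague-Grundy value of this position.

2

Row A is a plain Nim row of size 3, so its Grundy value is 3.
For row B, compute g(0), g(1), … with moves {1, 5}:
g(0) = mex{} = 0
g(1) = mex{0} = 1
g(2) = mex{1} = 0
g(3) = mex{0} = 1
g(4) = mex{1} = 0
g(5) = mex{0} = 1
g(6) = mex{1} = 0
So g(6) = 0.
Row C is a plain Nim row of size 1, so its Grundy value is 1.
For row D, compute g(0), g(1), … with moves {1, 2, 3, 5}:
k:     0  1  2  3  4  5  6  7  8
g(k):  0  1  2  3  0  1  2  3  0
So g(8) = 0.
By the Sprague-Grundy theorem, the Grundy value of a sum of independent games is the XOR of the component values.
Combined value = 3 ⊕ 0 ⊕ 1 ⊕ 0 = 2.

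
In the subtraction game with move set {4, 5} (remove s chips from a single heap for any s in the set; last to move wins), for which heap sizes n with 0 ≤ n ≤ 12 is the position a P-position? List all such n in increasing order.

0, 1, 2, 3, 9, 10, 11, 12

Compute g(0), g(1), … for moves {4, 5}:
g(0) = mex{} = 0
g(1) = mex{} = 0
g(2) = mex{} = 0
g(3) = mex{} = 0
g(4) = mex{0} = 1
g(5) = mex{0} = 1
g(6) = mex{0} = 1
g(7) = mex{0} = 1
g(8) = mex{0,1} = 2
g(9) = mex{1} = 0
g(10) = mex{1} = 0
g(11) = mex{1} = 0
g(12) = mex{1,2} = 0
The P-positions (g = 0) in 0..12 are 0, 1, 2, 3, 9, 10, 11, 12.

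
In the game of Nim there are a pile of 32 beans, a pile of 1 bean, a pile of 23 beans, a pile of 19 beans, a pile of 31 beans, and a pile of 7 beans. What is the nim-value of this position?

Compute the nim-sum pairwise:
32 ⊕ 1 = 33
33 ⊕ 23 = 54
54 ⊕ 19 = 37
37 ⊕ 31 = 58
58 ⊕ 7 = 61

61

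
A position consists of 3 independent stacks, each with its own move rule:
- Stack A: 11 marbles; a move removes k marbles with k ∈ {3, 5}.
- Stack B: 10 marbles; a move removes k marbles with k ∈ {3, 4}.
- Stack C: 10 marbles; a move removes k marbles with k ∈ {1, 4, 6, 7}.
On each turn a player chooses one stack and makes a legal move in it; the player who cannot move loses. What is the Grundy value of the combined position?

Build the Grundy sequence for stack A with g(k) = mex{g(k−s) : s ∈ {3, 5}, s ≤ k}:
k:     0  1  2  3  4  5  6  7  8  9 10 11
g(k):  0  0  0  1  1  1  2  2  0  0  0  1
So g(11) = 1.
Grundy values for stack B (subtraction set {3, 4}):
g(0) = mex{} = 0
g(1) = mex{} = 0
g(2) = mex{} = 0
g(3) = mex{0} = 1
g(4) = mex{0} = 1
g(5) = mex{0} = 1
g(6) = mex{0,1} = 2
g(7) = mex{1} = 0
g(8) = mex{1} = 0
g(9) = mex{1,2} = 0
g(10) = mex{0,2} = 1
So g(10) = 1.
Build the Grundy sequence for stack C with g(k) = mex{g(k−s) : s ∈ {1, 4, 6, 7}, s ≤ k}:
g(0) = mex{} = 0
g(1) = mex{0} = 1
g(2) = mex{1} = 0
g(3) = mex{0} = 1
g(4) = mex{0,1} = 2
g(5) = mex{1,2} = 0
g(6) = mex{0} = 1
g(7) = mex{0,1} = 2
g(8) = mex{0,1,2} = 3
g(9) = mex{0,1,3} = 2
g(10) = mex{1,2} = 0
So g(10) = 0.
By the Sprague-Grundy theorem, the Grundy value of a sum of independent games is the XOR of the component values.
Combined value = 1 ⊕ 1 ⊕ 0 = 0.

0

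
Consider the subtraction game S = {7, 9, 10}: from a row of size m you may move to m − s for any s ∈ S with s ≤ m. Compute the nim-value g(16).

Compute g(0), g(1), … for moves {7, 9, 10}:
k:     0  1  2  3  4  5  6  7  8  9 10 11 12 13 14 15 16
g(k):  0  0  0  0  0  0  0  1  1  1  1  1  1  1  2  2  2
So g(16) = 2.

2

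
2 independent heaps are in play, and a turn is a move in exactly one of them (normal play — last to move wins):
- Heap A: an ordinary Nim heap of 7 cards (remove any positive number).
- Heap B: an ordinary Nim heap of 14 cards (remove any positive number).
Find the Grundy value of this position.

9

Heap A is a plain Nim heap of size 7, so its Grundy value is 7.
Heap B is a plain Nim heap of size 14, so its Grundy value is 14.
The value of a disjunctive sum is the nim-sum of the parts.
Combined value = 7 XOR 14 = 9.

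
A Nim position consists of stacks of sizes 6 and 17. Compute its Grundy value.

In binary:
  00110  (6)
  10001  (17)
  -----
  10111  (23)

23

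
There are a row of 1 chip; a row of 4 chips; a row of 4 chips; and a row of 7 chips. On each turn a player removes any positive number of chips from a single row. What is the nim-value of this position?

6

Compute the nim-sum pairwise:
1 ⊕ 4 = 5
5 ⊕ 4 = 1
1 ⊕ 7 = 6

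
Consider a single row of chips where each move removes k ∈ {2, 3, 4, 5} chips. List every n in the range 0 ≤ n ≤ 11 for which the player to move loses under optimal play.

0, 1, 7, 8

Compute g(0), g(1), … for moves {2, 3, 4, 5}:
k:     0  1  2  3  4  5  6  7  8  9 10 11
g(k):  0  0  1  1  2  2  3  0  0  1  1  2
The P-positions (g = 0) in 0..11 are 0, 1, 7, 8.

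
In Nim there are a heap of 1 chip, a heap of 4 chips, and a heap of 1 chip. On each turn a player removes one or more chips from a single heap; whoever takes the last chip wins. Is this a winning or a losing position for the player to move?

Winning position

In binary:
  001  (1)
  100  (4)
  001  (1)
  ---
  100  (4)
The nim-sum is 4 ≠ 0, so this is an N-position: the player to move can win.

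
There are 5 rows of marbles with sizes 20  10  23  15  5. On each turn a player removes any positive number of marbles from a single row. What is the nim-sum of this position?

In binary:
  10100  (20)
  01010  (10)
  10111  (23)
  01111  (15)
  00101  (5)
  -----
  00011  (3)

3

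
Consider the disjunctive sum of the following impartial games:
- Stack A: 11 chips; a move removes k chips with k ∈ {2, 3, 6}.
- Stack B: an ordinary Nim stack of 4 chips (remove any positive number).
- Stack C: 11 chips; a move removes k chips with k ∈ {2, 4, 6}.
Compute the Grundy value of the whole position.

4

Build the Grundy sequence for stack A with g(k) = mex{g(k−s) : s ∈ {2, 3, 6}, s ≤ k}:
g(0) = mex{} = 0
g(1) = mex{} = 0
g(2) = mex{0} = 1
g(3) = mex{0} = 1
g(4) = mex{0,1} = 2
g(5) = mex{1} = 0
g(6) = mex{0,1,2} = 3
g(7) = mex{0,2} = 1
g(8) = mex{0,1,3} = 2
g(9) = mex{1,3} = 0
g(10) = mex{1,2} = 0
g(11) = mex{0,2} = 1
So g(11) = 1.
Stack B is a plain Nim stack of size 4, so its Grundy value is 4.
For stack C, compute g(0), g(1), … with moves {2, 4, 6}:
g(0) = mex{} = 0
g(1) = mex{} = 0
g(2) = mex{0} = 1
g(3) = mex{0} = 1
g(4) = mex{0,1} = 2
g(5) = mex{0,1} = 2
g(6) = mex{0,1,2} = 3
g(7) = mex{0,1,2} = 3
g(8) = mex{1,2,3} = 0
g(9) = mex{1,2,3} = 0
g(10) = mex{0,2,3} = 1
g(11) = mex{0,2,3} = 1
So g(11) = 1.
By the Sprague-Grundy theorem, the Grundy value of a sum of independent games is the XOR of the component values.
Combined value = 1 XOR 4 XOR 1 = 4.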